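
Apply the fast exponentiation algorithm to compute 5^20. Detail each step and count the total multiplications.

Computing 5^20 by squaring (build up from 5^1; each line after the first costs one multiplication):

5^1 = 5
5^2 = (5^1)^2 = 5^2 = 25
5^4 = (5^2)^2 = 25^2 = 625
5^5 = 5 * 5^4 = 5 * 625 = 3125
5^10 = (5^5)^2 = 3125^2 = 9765625
5^20 = (5^10)^2 = 9765625^2 = 95367431640625

Result: 95367431640625
Multiplications needed: 5 (5 lines after 5^1)

5^20 = 95367431640625. Using exponentiation by squaring, this requires 5 multiplications. The key idea: if the exponent is even, square the half-power; if odd, multiply by the base once.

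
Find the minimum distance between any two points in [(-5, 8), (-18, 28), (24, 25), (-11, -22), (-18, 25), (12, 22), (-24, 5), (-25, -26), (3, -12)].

Computing all pairwise distances among 9 points:

d((-5, 8), (-18, 28)) = 23.8537
d((-5, 8), (24, 25)) = 33.6155
d((-5, 8), (-11, -22)) = 30.5941
d((-5, 8), (-18, 25)) = 21.4009
d((-5, 8), (12, 22)) = 22.0227
d((-5, 8), (-24, 5)) = 19.2354
d((-5, 8), (-25, -26)) = 39.4462
d((-5, 8), (3, -12)) = 21.5407
d((-18, 28), (24, 25)) = 42.107
d((-18, 28), (-11, -22)) = 50.4876
d((-18, 28), (-18, 25)) = 3.0 <-- minimum
d((-18, 28), (12, 22)) = 30.5941
d((-18, 28), (-24, 5)) = 23.7697
d((-18, 28), (-25, -26)) = 54.4518
d((-18, 28), (3, -12)) = 45.1774
d((24, 25), (-11, -22)) = 58.6003
d((24, 25), (-18, 25)) = 42.0
d((24, 25), (12, 22)) = 12.3693
d((24, 25), (-24, 5)) = 52.0
d((24, 25), (-25, -26)) = 70.7248
d((24, 25), (3, -12)) = 42.5441
d((-11, -22), (-18, 25)) = 47.5184
d((-11, -22), (12, 22)) = 49.6488
d((-11, -22), (-24, 5)) = 29.9666
d((-11, -22), (-25, -26)) = 14.5602
d((-11, -22), (3, -12)) = 17.2047
d((-18, 25), (12, 22)) = 30.1496
d((-18, 25), (-24, 5)) = 20.8806
d((-18, 25), (-25, -26)) = 51.4782
d((-18, 25), (3, -12)) = 42.5441
d((12, 22), (-24, 5)) = 39.8121
d((12, 22), (-25, -26)) = 60.6053
d((12, 22), (3, -12)) = 35.171
d((-24, 5), (-25, -26)) = 31.0161
d((-24, 5), (3, -12)) = 31.9061
d((-25, -26), (3, -12)) = 31.305

Closest pair: (-18, 28) and (-18, 25) with distance 3.0

The closest pair is (-18, 28) and (-18, 25) with Euclidean distance 3.0. For 9 points, brute-force pairwise comparison is shown above. For large n, the divide-and-conquer algorithm (sort by x, recurse on halves, check the dividing strip) achieves O(n log n).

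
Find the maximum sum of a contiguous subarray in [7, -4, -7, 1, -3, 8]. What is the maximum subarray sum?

Using Kadane's algorithm on [7, -4, -7, 1, -3, 8]:

Scanning through the array:
Position 1 (value -4): max_ending_here = 3, max_so_far = 7
Position 2 (value -7): max_ending_here = -4, max_so_far = 7
Position 3 (value 1): max_ending_here = 1, max_so_far = 7
Position 4 (value -3): max_ending_here = -2, max_so_far = 7
Position 5 (value 8): max_ending_here = 8, max_so_far = 8

Maximum subarray: [8]
Maximum sum: 8

The maximum subarray is [8] with sum 8. This subarray runs from index 5 to index 5.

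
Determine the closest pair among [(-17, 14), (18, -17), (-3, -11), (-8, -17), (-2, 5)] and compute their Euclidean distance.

Computing all pairwise distances among 5 points:

d((-17, 14), (18, -17)) = 46.7547
d((-17, 14), (-3, -11)) = 28.6531
d((-17, 14), (-8, -17)) = 32.28
d((-17, 14), (-2, 5)) = 17.4929
d((18, -17), (-3, -11)) = 21.8403
d((18, -17), (-8, -17)) = 26.0
d((18, -17), (-2, 5)) = 29.7321
d((-3, -11), (-8, -17)) = 7.8102 <-- minimum
d((-3, -11), (-2, 5)) = 16.0312
d((-8, -17), (-2, 5)) = 22.8035

Closest pair: (-3, -11) and (-8, -17) with distance 7.8102

The closest pair is (-3, -11) and (-8, -17) with Euclidean distance 7.8102. For 5 points, brute-force pairwise comparison is shown above. For large n, the divide-and-conquer algorithm (sort by x, recurse on halves, check the dividing strip) achieves O(n log n).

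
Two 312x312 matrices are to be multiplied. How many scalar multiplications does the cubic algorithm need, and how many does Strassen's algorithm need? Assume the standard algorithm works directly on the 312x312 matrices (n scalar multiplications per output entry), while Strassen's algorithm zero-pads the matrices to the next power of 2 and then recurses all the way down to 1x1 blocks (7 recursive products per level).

Matrix multiplication for 312x312 matrices:

Strassen's algorithm requires power-of-2 dimensions. Pad 312x312 to 512x512 (next power of 2).

Standard algorithm: 312^3 = 30371328 multiplications
Strassen's algorithm: 7^(log2(512)) = 7^9 = 40353607 multiplications
Difference: 30371328 - 40353607 = -9982279 (Strassen uses MORE here due to padding overhead — for small or just-over-power-of-2 n, padding can outweigh the per-level savings)

Standard: 30371328 multiplications (312^3). Strassen: 40353607 multiplications (7^9, after padding to 512x512). Strassen reduces 8 recursive multiplications to 7 at each level.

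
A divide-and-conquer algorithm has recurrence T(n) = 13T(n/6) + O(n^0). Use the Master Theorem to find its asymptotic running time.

Master Theorem for T(n) = 13T(n/6) + O(n^0):

a = 13, b = 6, c = 0
log_b(a) = log_6(13) = 1.4315

Case 1: c = 0 < log_6(13) = 1.4315
T(n) = O(n^(log_6 13))

For T(n) = 13T(n/6) + O(n^0): log_6(13) = 1.4315. This is Case 1 of the Master Theorem (c < log_b(a), work dominated by leaves), giving O(n^(log_6 13)).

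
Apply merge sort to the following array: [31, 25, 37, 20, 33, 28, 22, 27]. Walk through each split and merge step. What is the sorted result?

Merge sort trace:

Split: [31, 25, 37, 20, 33, 28, 22, 27] -> [31, 25, 37, 20] and [33, 28, 22, 27]
  Split: [31, 25, 37, 20] -> [31, 25] and [37, 20]
    Split: [31, 25] -> [31] and [25]
    Merge: [31] + [25] -> [25, 31]
    Split: [37, 20] -> [37] and [20]
    Merge: [37] + [20] -> [20, 37]
  Merge: [25, 31] + [20, 37] -> [20, 25, 31, 37]
  Split: [33, 28, 22, 27] -> [33, 28] and [22, 27]
    Split: [33, 28] -> [33] and [28]
    Merge: [33] + [28] -> [28, 33]
    Split: [22, 27] -> [22] and [27]
    Merge: [22] + [27] -> [22, 27]
  Merge: [28, 33] + [22, 27] -> [22, 27, 28, 33]
Merge: [20, 25, 31, 37] + [22, 27, 28, 33] -> [20, 22, 25, 27, 28, 31, 33, 37]

Final sorted array: [20, 22, 25, 27, 28, 31, 33, 37]

The merge sort proceeds by recursively splitting the array and merging sorted halves.
After all merges, the sorted array is [20, 22, 25, 27, 28, 31, 33, 37].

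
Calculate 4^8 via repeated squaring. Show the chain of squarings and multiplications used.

Computing 4^8 by squaring (build up from 4^1; each line after the first costs one multiplication):

4^1 = 4
4^2 = (4^1)^2 = 4^2 = 16
4^4 = (4^2)^2 = 16^2 = 256
4^8 = (4^4)^2 = 256^2 = 65536

Result: 65536
Multiplications needed: 3 (3 lines after 4^1)

4^8 = 65536. Using exponentiation by squaring, this requires 3 multiplications. The key idea: if the exponent is even, square the half-power; if odd, multiply by the base once.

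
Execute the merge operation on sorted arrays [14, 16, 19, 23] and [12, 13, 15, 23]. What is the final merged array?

Merging process:

Compare 14 vs 12: take 12 from right. Merged: [12]
Compare 14 vs 13: take 13 from right. Merged: [12, 13]
Compare 14 vs 15: take 14 from left. Merged: [12, 13, 14]
Compare 16 vs 15: take 15 from right. Merged: [12, 13, 14, 15]
Compare 16 vs 23: take 16 from left. Merged: [12, 13, 14, 15, 16]
Compare 19 vs 23: take 19 from left. Merged: [12, 13, 14, 15, 16, 19]
Compare 23 vs 23: take 23 from left. Merged: [12, 13, 14, 15, 16, 19, 23]
Append remaining from right: [23]. Merged: [12, 13, 14, 15, 16, 19, 23, 23]

Final merged array: [12, 13, 14, 15, 16, 19, 23, 23]
Total comparisons: 7

The merged array is [12, 13, 14, 15, 16, 19, 23, 23], requiring 7 comparisons. The merge step runs in O(n) time where n is the total number of elements.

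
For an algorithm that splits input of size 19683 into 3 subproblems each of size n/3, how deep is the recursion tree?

For divide and conquer with division factor 3:

Problem sizes at each level:
Level 0: 19683
Level 1: 6561
Level 2: 2187
Level 3: 729
Level 4: 243
Level 5: 81
Level 6: 27
Level 7: 9
Level 8: 3
Level 9: 1

The root is level 0 and the size-1 base case is level 9 (the tree spans levels 0 through 9, i.e. 10 levels counting the root), so the depth is the number of divisions: log_3(19683) = 9

The recursion tree depth is log_3(19683) = 9. At each level, the problem size is divided by 3, so it takes 9 divisions to reduce to a base case of size 1. The algorithm makes 3 recursive calls at each level.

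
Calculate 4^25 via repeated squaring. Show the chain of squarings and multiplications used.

Computing 4^25 by squaring (build up from 4^1; each line after the first costs one multiplication):

4^1 = 4
4^2 = (4^1)^2 = 4^2 = 16
4^3 = 4 * 4^2 = 4 * 16 = 64
4^6 = (4^3)^2 = 64^2 = 4096
4^12 = (4^6)^2 = 4096^2 = 16777216
4^24 = (4^12)^2 = 16777216^2 = 281474976710656
4^25 = 4 * 4^24 = 4 * 281474976710656 = 1125899906842624

Result: 1125899906842624
Multiplications needed: 6 (6 lines after 4^1)

4^25 = 1125899906842624. Using exponentiation by squaring, this requires 6 multiplications. The key idea: if the exponent is even, square the half-power; if odd, multiply by the base once.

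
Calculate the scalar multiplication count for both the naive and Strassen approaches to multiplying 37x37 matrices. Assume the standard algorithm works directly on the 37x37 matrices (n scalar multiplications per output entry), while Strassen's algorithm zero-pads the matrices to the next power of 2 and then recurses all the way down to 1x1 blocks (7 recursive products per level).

Matrix multiplication for 37x37 matrices:

Strassen's algorithm requires power-of-2 dimensions. Pad 37x37 to 64x64 (next power of 2).

Standard algorithm: 37^3 = 50653 multiplications
Strassen's algorithm: 7^(log2(64)) = 7^6 = 117649 multiplications
Difference: 50653 - 117649 = -66996 (Strassen uses MORE here due to padding overhead — for small or just-over-power-of-2 n, padding can outweigh the per-level savings)

Standard: 50653 multiplications (37^3). Strassen: 117649 multiplications (7^6, after padding to 64x64). Strassen reduces 8 recursive multiplications to 7 at each level.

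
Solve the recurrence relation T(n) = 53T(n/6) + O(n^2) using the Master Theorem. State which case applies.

Master Theorem for T(n) = 53T(n/6) + O(n^2):

a = 53, b = 6, c = 2
log_b(a) = log_6(53) = 2.2159

Case 1: c = 2 < log_6(53) = 2.2159
T(n) = O(n^(log_6 53))

For T(n) = 53T(n/6) + O(n^2): log_6(53) = 2.2159. This is Case 1 of the Master Theorem (c < log_b(a), work dominated by leaves), giving O(n^(log_6 53)).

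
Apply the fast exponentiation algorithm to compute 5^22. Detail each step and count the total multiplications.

Computing 5^22 by squaring (build up from 5^1; each line after the first costs one multiplication):

5^1 = 5
5^2 = (5^1)^2 = 5^2 = 25
5^4 = (5^2)^2 = 25^2 = 625
5^5 = 5 * 5^4 = 5 * 625 = 3125
5^10 = (5^5)^2 = 3125^2 = 9765625
5^11 = 5 * 5^10 = 5 * 9765625 = 48828125
5^22 = (5^11)^2 = 48828125^2 = 2384185791015625

Result: 2384185791015625
Multiplications needed: 6 (6 lines after 5^1)

5^22 = 2384185791015625. Using exponentiation by squaring, this requires 6 multiplications. The key idea: if the exponent is even, square the half-power; if odd, multiply by the base once.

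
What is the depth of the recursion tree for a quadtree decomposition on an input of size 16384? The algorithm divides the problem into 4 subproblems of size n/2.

For divide and conquer with division factor 2:

Problem sizes at each level:
Level 0: 16384
Level 1: 8192
Level 2: 4096
Level 3: 2048
Level 4: 1024
Level 5: 512
Level 6: 256
Level 7: 128
Level 8: 64
Level 9: 32
Level 10: 16
Level 11: 8
Level 12: 4
Level 13: 2
Level 14: 1

The root is level 0 and the size-1 base case is level 14 (the tree spans levels 0 through 14, i.e. 15 levels counting the root), so the depth is the number of divisions: log_2(16384) = 14

The recursion tree depth is log_2(16384) = 14. At each level, the problem size is divided by 2, so it takes 14 divisions to reduce to a base case of size 1. The algorithm makes 4 recursive calls at each level.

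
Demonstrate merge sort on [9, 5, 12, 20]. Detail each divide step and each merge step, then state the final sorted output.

Merge sort trace:

Split: [9, 5, 12, 20] -> [9, 5] and [12, 20]
  Split: [9, 5] -> [9] and [5]
  Merge: [9] + [5] -> [5, 9]
  Split: [12, 20] -> [12] and [20]
  Merge: [12] + [20] -> [12, 20]
Merge: [5, 9] + [12, 20] -> [5, 9, 12, 20]

Final sorted array: [5, 9, 12, 20]

The merge sort proceeds by recursively splitting the array and merging sorted halves.
After all merges, the sorted array is [5, 9, 12, 20].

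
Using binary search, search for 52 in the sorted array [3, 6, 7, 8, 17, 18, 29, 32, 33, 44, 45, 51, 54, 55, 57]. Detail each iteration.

Binary search for 52 in [3, 6, 7, 8, 17, 18, 29, 32, 33, 44, 45, 51, 54, 55, 57]:

lo=0, hi=14, mid=7, arr[mid]=32 -> 32 < 52, search right half
lo=8, hi=14, mid=11, arr[mid]=51 -> 51 < 52, search right half
lo=12, hi=14, mid=13, arr[mid]=55 -> 55 > 52, search left half
lo=12, hi=12, mid=12, arr[mid]=54 -> 54 > 52, search left half
lo=12 > hi=11, target 52 not found

Binary search determines that 52 is not in the array after 4 comparisons. The search space was exhausted without finding the target.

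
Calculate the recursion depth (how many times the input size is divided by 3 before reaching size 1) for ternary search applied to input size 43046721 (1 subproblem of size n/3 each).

For divide and conquer with division factor 3:

Problem sizes at each level:
Level 0: 43046721
Level 1: 14348907
Level 2: 4782969
Level 3: 1594323
Level 4: 531441
Level 5: 177147
Level 6: 59049
Level 7: 19683
Level 8: 6561
Level 9: 2187
Level 10: 729
Level 11: 243
Level 12: 81
Level 13: 27
Level 14: 9
Level 15: 3
Level 16: 1

The root is level 0 and the size-1 base case is level 16 (the tree spans levels 0 through 16, i.e. 17 levels counting the root), so the depth is the number of divisions: log_3(43046721) = 16

The recursion tree depth is log_3(43046721) = 16. At each level, the problem size is divided by 3, so it takes 16 divisions to reduce to a base case of size 1. The algorithm makes 1 recursive call at each level.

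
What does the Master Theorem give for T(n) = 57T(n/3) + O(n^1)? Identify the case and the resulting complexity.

Master Theorem for T(n) = 57T(n/3) + O(n^1):

a = 57, b = 3, c = 1
log_b(a) = log_3(57) = 3.6801

Case 1: c = 1 < log_3(57) = 3.6801
T(n) = O(n^(log_3 57))

For T(n) = 57T(n/3) + O(n^1): log_3(57) = 3.6801. This is Case 1 of the Master Theorem (c < log_b(a), work dominated by leaves), giving O(n^(log_3 57)).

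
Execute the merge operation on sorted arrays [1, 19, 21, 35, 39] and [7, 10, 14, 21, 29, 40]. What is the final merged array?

Merging process:

Compare 1 vs 7: take 1 from left. Merged: [1]
Compare 19 vs 7: take 7 from right. Merged: [1, 7]
Compare 19 vs 10: take 10 from right. Merged: [1, 7, 10]
Compare 19 vs 14: take 14 from right. Merged: [1, 7, 10, 14]
Compare 19 vs 21: take 19 from left. Merged: [1, 7, 10, 14, 19]
Compare 21 vs 21: take 21 from left. Merged: [1, 7, 10, 14, 19, 21]
Compare 35 vs 21: take 21 from right. Merged: [1, 7, 10, 14, 19, 21, 21]
Compare 35 vs 29: take 29 from right. Merged: [1, 7, 10, 14, 19, 21, 21, 29]
Compare 35 vs 40: take 35 from left. Merged: [1, 7, 10, 14, 19, 21, 21, 29, 35]
Compare 39 vs 40: take 39 from left. Merged: [1, 7, 10, 14, 19, 21, 21, 29, 35, 39]
Append remaining from right: [40]. Merged: [1, 7, 10, 14, 19, 21, 21, 29, 35, 39, 40]

Final merged array: [1, 7, 10, 14, 19, 21, 21, 29, 35, 39, 40]
Total comparisons: 10

The merged array is [1, 7, 10, 14, 19, 21, 21, 29, 35, 39, 40], requiring 10 comparisons. The merge step runs in O(n) time where n is the total number of elements.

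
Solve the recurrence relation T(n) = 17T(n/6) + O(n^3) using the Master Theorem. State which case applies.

Master Theorem for T(n) = 17T(n/6) + O(n^3):

a = 17, b = 6, c = 3
log_b(a) = log_6(17) = 1.5812

Case 3: c = 3 > log_6(17) = 1.5812
T(n) = O(n^3) = O(n^3)

For T(n) = 17T(n/6) + O(n^3): log_6(17) = 1.5812. This is Case 3 of the Master Theorem (c > log_b(a), work dominated by root), giving O(n^3).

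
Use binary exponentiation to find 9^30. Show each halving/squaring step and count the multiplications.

Computing 9^30 by squaring (build up from 9^1; each line after the first costs one multiplication):

9^1 = 9
9^2 = (9^1)^2 = 9^2 = 81
9^3 = 9 * 9^2 = 9 * 81 = 729
9^6 = (9^3)^2 = 729^2 = 531441
9^7 = 9 * 9^6 = 9 * 531441 = 4782969
9^14 = (9^7)^2 = 4782969^2 = 22876792454961
9^15 = 9 * 9^14 = 9 * 22876792454961 = 205891132094649
9^30 = (9^15)^2 = 205891132094649^2 = 42391158275216203514294433201

Result: 42391158275216203514294433201
Multiplications needed: 7 (7 lines after 9^1)

9^30 = 42391158275216203514294433201. Using exponentiation by squaring, this requires 7 multiplications. The key idea: if the exponent is even, square the half-power; if odd, multiply by the base once.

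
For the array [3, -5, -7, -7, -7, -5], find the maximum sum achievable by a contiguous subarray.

Using Kadane's algorithm on [3, -5, -7, -7, -7, -5]:

Scanning through the array:
Position 1 (value -5): max_ending_here = -2, max_so_far = 3
Position 2 (value -7): max_ending_here = -7, max_so_far = 3
Position 3 (value -7): max_ending_here = -7, max_so_far = 3
Position 4 (value -7): max_ending_here = -7, max_so_far = 3
Position 5 (value -5): max_ending_here = -5, max_so_far = 3

Maximum subarray: [3]
Maximum sum: 3

The maximum subarray is [3] with sum 3. This subarray runs from index 0 to index 0.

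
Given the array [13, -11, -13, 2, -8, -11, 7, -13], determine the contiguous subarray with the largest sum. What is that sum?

Using Kadane's algorithm on [13, -11, -13, 2, -8, -11, 7, -13]:

Scanning through the array:
Position 1 (value -11): max_ending_here = 2, max_so_far = 13
Position 2 (value -13): max_ending_here = -11, max_so_far = 13
Position 3 (value 2): max_ending_here = 2, max_so_far = 13
Position 4 (value -8): max_ending_here = -6, max_so_far = 13
Position 5 (value -11): max_ending_here = -11, max_so_far = 13
Position 6 (value 7): max_ending_here = 7, max_so_far = 13
Position 7 (value -13): max_ending_here = -6, max_so_far = 13

Maximum subarray: [13]
Maximum sum: 13

The maximum subarray is [13] with sum 13. This subarray runs from index 0 to index 0.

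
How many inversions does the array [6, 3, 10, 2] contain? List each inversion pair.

Finding inversions in [6, 3, 10, 2]:

(0, 1): arr[0]=6 > arr[1]=3
(0, 3): arr[0]=6 > arr[3]=2
(1, 3): arr[1]=3 > arr[3]=2
(2, 3): arr[2]=10 > arr[3]=2

Total inversions: 4

The array has 4 inversion(s): (0,1), (0,3), (1,3), (2,3). Each pair (i,j) satisfies i < j and arr[i] > arr[j].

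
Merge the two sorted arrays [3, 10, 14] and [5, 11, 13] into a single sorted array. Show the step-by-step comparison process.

Merging process:

Compare 3 vs 5: take 3 from left. Merged: [3]
Compare 10 vs 5: take 5 from right. Merged: [3, 5]
Compare 10 vs 11: take 10 from left. Merged: [3, 5, 10]
Compare 14 vs 11: take 11 from right. Merged: [3, 5, 10, 11]
Compare 14 vs 13: take 13 from right. Merged: [3, 5, 10, 11, 13]
Append remaining from left: [14]. Merged: [3, 5, 10, 11, 13, 14]

Final merged array: [3, 5, 10, 11, 13, 14]
Total comparisons: 5

The merged array is [3, 5, 10, 11, 13, 14], requiring 5 comparisons. The merge step runs in O(n) time where n is the total number of elements.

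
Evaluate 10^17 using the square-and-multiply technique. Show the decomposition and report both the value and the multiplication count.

Computing 10^17 by squaring (build up from 10^1; each line after the first costs one multiplication):

10^1 = 10
10^2 = (10^1)^2 = 10^2 = 100
10^4 = (10^2)^2 = 100^2 = 10000
10^8 = (10^4)^2 = 10000^2 = 100000000
10^16 = (10^8)^2 = 100000000^2 = 10000000000000000
10^17 = 10 * 10^16 = 10 * 10000000000000000 = 100000000000000000

Result: 100000000000000000
Multiplications needed: 5 (5 lines after 10^1)

10^17 = 100000000000000000. Using exponentiation by squaring, this requires 5 multiplications. The key idea: if the exponent is even, square the half-power; if odd, multiply by the base once.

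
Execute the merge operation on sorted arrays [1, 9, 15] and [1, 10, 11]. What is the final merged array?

Merging process:

Compare 1 vs 1: take 1 from left. Merged: [1]
Compare 9 vs 1: take 1 from right. Merged: [1, 1]
Compare 9 vs 10: take 9 from left. Merged: [1, 1, 9]
Compare 15 vs 10: take 10 from right. Merged: [1, 1, 9, 10]
Compare 15 vs 11: take 11 from right. Merged: [1, 1, 9, 10, 11]
Append remaining from left: [15]. Merged: [1, 1, 9, 10, 11, 15]

Final merged array: [1, 1, 9, 10, 11, 15]
Total comparisons: 5

The merged array is [1, 1, 9, 10, 11, 15], requiring 5 comparisons. The merge step runs in O(n) time where n is the total number of elements.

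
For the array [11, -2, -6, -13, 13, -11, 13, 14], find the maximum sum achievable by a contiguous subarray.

Using Kadane's algorithm on [11, -2, -6, -13, 13, -11, 13, 14]:

Scanning through the array:
Position 1 (value -2): max_ending_here = 9, max_so_far = 11
Position 2 (value -6): max_ending_here = 3, max_so_far = 11
Position 3 (value -13): max_ending_here = -10, max_so_far = 11
Position 4 (value 13): max_ending_here = 13, max_so_far = 13
Position 5 (value -11): max_ending_here = 2, max_so_far = 13
Position 6 (value 13): max_ending_here = 15, max_so_far = 15
Position 7 (value 14): max_ending_here = 29, max_so_far = 29

Maximum subarray: [13, -11, 13, 14]
Maximum sum: 29

The maximum subarray is [13, -11, 13, 14] with sum 29. This subarray runs from index 4 to index 7.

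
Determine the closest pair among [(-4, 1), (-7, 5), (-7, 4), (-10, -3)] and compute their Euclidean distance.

Computing all pairwise distances among 4 points:

d((-4, 1), (-7, 5)) = 5.0
d((-4, 1), (-7, 4)) = 4.2426
d((-4, 1), (-10, -3)) = 7.2111
d((-7, 5), (-7, 4)) = 1.0 <-- minimum
d((-7, 5), (-10, -3)) = 8.544
d((-7, 4), (-10, -3)) = 7.6158

Closest pair: (-7, 5) and (-7, 4) with distance 1.0

The closest pair is (-7, 5) and (-7, 4) with Euclidean distance 1.0. For 4 points, brute-force pairwise comparison is shown above. For large n, the divide-and-conquer algorithm (sort by x, recurse on halves, check the dividing strip) achieves O(n log n).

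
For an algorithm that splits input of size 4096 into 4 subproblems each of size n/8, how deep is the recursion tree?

For divide and conquer with division factor 8:

Problem sizes at each level:
Level 0: 4096
Level 1: 512
Level 2: 64
Level 3: 8
Level 4: 1

The root is level 0 and the size-1 base case is level 4 (the tree spans levels 0 through 4, i.e. 5 levels counting the root), so the depth is the number of divisions: log_8(4096) = 4

The recursion tree depth is log_8(4096) = 4. At each level, the problem size is divided by 8, so it takes 4 divisions to reduce to a base case of size 1. The algorithm makes 4 recursive calls at each level.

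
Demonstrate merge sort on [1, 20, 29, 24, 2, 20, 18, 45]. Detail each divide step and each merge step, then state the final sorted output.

Merge sort trace:

Split: [1, 20, 29, 24, 2, 20, 18, 45] -> [1, 20, 29, 24] and [2, 20, 18, 45]
  Split: [1, 20, 29, 24] -> [1, 20] and [29, 24]
    Split: [1, 20] -> [1] and [20]
    Merge: [1] + [20] -> [1, 20]
    Split: [29, 24] -> [29] and [24]
    Merge: [29] + [24] -> [24, 29]
  Merge: [1, 20] + [24, 29] -> [1, 20, 24, 29]
  Split: [2, 20, 18, 45] -> [2, 20] and [18, 45]
    Split: [2, 20] -> [2] and [20]
    Merge: [2] + [20] -> [2, 20]
    Split: [18, 45] -> [18] and [45]
    Merge: [18] + [45] -> [18, 45]
  Merge: [2, 20] + [18, 45] -> [2, 18, 20, 45]
Merge: [1, 20, 24, 29] + [2, 18, 20, 45] -> [1, 2, 18, 20, 20, 24, 29, 45]

Final sorted array: [1, 2, 18, 20, 20, 24, 29, 45]

The merge sort proceeds by recursively splitting the array and merging sorted halves.
After all merges, the sorted array is [1, 2, 18, 20, 20, 24, 29, 45].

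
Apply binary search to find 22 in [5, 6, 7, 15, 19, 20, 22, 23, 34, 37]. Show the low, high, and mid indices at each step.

Binary search for 22 in [5, 6, 7, 15, 19, 20, 22, 23, 34, 37]:

lo=0, hi=9, mid=4, arr[mid]=19 -> 19 < 22, search right half
lo=5, hi=9, mid=7, arr[mid]=23 -> 23 > 22, search left half
lo=5, hi=6, mid=5, arr[mid]=20 -> 20 < 22, search right half
lo=6, hi=6, mid=6, arr[mid]=22 -> Found target at index 6!

Binary search finds 22 at index 6 after 4 comparisons. The search repeatedly halves the search space by comparing with the middle element.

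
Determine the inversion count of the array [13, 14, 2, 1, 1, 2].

Finding inversions in [13, 14, 2, 1, 1, 2]:

(0, 2): arr[0]=13 > arr[2]=2
(0, 3): arr[0]=13 > arr[3]=1
(0, 4): arr[0]=13 > arr[4]=1
(0, 5): arr[0]=13 > arr[5]=2
(1, 2): arr[1]=14 > arr[2]=2
(1, 3): arr[1]=14 > arr[3]=1
(1, 4): arr[1]=14 > arr[4]=1
(1, 5): arr[1]=14 > arr[5]=2
(2, 3): arr[2]=2 > arr[3]=1
(2, 4): arr[2]=2 > arr[4]=1

Total inversions: 10

The array has 10 inversion(s): (0,2), (0,3), (0,4), (0,5), (1,2), (1,3), (1,4), (1,5), (2,3), (2,4). Each pair (i,j) satisfies i < j and arr[i] > arr[j].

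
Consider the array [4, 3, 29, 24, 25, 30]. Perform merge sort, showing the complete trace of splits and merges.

Merge sort trace:

Split: [4, 3, 29, 24, 25, 30] -> [4, 3, 29] and [24, 25, 30]
  Split: [4, 3, 29] -> [4] and [3, 29]
    Split: [3, 29] -> [3] and [29]
    Merge: [3] + [29] -> [3, 29]
  Merge: [4] + [3, 29] -> [3, 4, 29]
  Split: [24, 25, 30] -> [24] and [25, 30]
    Split: [25, 30] -> [25] and [30]
    Merge: [25] + [30] -> [25, 30]
  Merge: [24] + [25, 30] -> [24, 25, 30]
Merge: [3, 4, 29] + [24, 25, 30] -> [3, 4, 24, 25, 29, 30]

Final sorted array: [3, 4, 24, 25, 29, 30]

The merge sort proceeds by recursively splitting the array and merging sorted halves.
After all merges, the sorted array is [3, 4, 24, 25, 29, 30].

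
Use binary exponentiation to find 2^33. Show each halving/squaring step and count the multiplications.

Computing 2^33 by squaring (build up from 2^1; each line after the first costs one multiplication):

2^1 = 2
2^2 = (2^1)^2 = 2^2 = 4
2^4 = (2^2)^2 = 4^2 = 16
2^8 = (2^4)^2 = 16^2 = 256
2^16 = (2^8)^2 = 256^2 = 65536
2^32 = (2^16)^2 = 65536^2 = 4294967296
2^33 = 2 * 2^32 = 2 * 4294967296 = 8589934592

Result: 8589934592
Multiplications needed: 6 (6 lines after 2^1)

2^33 = 8589934592. Using exponentiation by squaring, this requires 6 multiplications. The key idea: if the exponent is even, square the half-power; if odd, multiply by the base once.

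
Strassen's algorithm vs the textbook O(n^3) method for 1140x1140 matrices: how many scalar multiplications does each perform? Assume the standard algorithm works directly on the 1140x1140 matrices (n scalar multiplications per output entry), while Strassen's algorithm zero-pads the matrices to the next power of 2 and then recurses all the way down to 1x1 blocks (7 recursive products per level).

Matrix multiplication for 1140x1140 matrices:

Strassen's algorithm requires power-of-2 dimensions. Pad 1140x1140 to 2048x2048 (next power of 2).

Standard algorithm: 1140^3 = 1481544000 multiplications
Strassen's algorithm: 7^(log2(2048)) = 7^11 = 1977326743 multiplications
Difference: 1481544000 - 1977326743 = -495782743 (Strassen uses MORE here due to padding overhead — for small or just-over-power-of-2 n, padding can outweigh the per-level savings)

Standard: 1481544000 multiplications (1140^3). Strassen: 1977326743 multiplications (7^11, after padding to 2048x2048). Strassen reduces 8 recursive multiplications to 7 at each level.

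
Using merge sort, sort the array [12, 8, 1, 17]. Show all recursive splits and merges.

Merge sort trace:

Split: [12, 8, 1, 17] -> [12, 8] and [1, 17]
  Split: [12, 8] -> [12] and [8]
  Merge: [12] + [8] -> [8, 12]
  Split: [1, 17] -> [1] and [17]
  Merge: [1] + [17] -> [1, 17]
Merge: [8, 12] + [1, 17] -> [1, 8, 12, 17]

Final sorted array: [1, 8, 12, 17]

The merge sort proceeds by recursively splitting the array and merging sorted halves.
After all merges, the sorted array is [1, 8, 12, 17].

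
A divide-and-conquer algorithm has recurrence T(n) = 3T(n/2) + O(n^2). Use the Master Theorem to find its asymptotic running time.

Master Theorem for T(n) = 3T(n/2) + O(n^2):

a = 3, b = 2, c = 2
log_b(a) = log_2(3) = 1.5850

Case 3: c = 2 > log_2(3) = 1.5850
T(n) = O(n^2) = O(n^2)

For T(n) = 3T(n/2) + O(n^2): log_2(3) = 1.5850. This is Case 3 of the Master Theorem (c > log_b(a), work dominated by root), giving O(n^2).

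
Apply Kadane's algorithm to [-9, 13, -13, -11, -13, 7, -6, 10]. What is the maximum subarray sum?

Using Kadane's algorithm on [-9, 13, -13, -11, -13, 7, -6, 10]:

Scanning through the array:
Position 1 (value 13): max_ending_here = 13, max_so_far = 13
Position 2 (value -13): max_ending_here = 0, max_so_far = 13
Position 3 (value -11): max_ending_here = -11, max_so_far = 13
Position 4 (value -13): max_ending_here = -13, max_so_far = 13
Position 5 (value 7): max_ending_here = 7, max_so_far = 13
Position 6 (value -6): max_ending_here = 1, max_so_far = 13
Position 7 (value 10): max_ending_here = 11, max_so_far = 13

Maximum subarray: [13]
Maximum sum: 13

The maximum subarray is [13] with sum 13. This subarray runs from index 1 to index 1.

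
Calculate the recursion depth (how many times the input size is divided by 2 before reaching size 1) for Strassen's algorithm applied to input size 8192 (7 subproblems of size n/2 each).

For divide and conquer with division factor 2:

Problem sizes at each level:
Level 0: 8192
Level 1: 4096
Level 2: 2048
Level 3: 1024
Level 4: 512
Level 5: 256
Level 6: 128
Level 7: 64
Level 8: 32
Level 9: 16
Level 10: 8
Level 11: 4
Level 12: 2
Level 13: 1

The root is level 0 and the size-1 base case is level 13 (the tree spans levels 0 through 13, i.e. 14 levels counting the root), so the depth is the number of divisions: log_2(8192) = 13

The recursion tree depth is log_2(8192) = 13. At each level, the problem size is divided by 2, so it takes 13 divisions to reduce to a base case of size 1. The algorithm makes 7 recursive calls at each level.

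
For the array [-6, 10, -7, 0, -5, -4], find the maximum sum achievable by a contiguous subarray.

Using Kadane's algorithm on [-6, 10, -7, 0, -5, -4]:

Scanning through the array:
Position 1 (value 10): max_ending_here = 10, max_so_far = 10
Position 2 (value -7): max_ending_here = 3, max_so_far = 10
Position 3 (value 0): max_ending_here = 3, max_so_far = 10
Position 4 (value -5): max_ending_here = -2, max_so_far = 10
Position 5 (value -4): max_ending_here = -4, max_so_far = 10

Maximum subarray: [10]
Maximum sum: 10

The maximum subarray is [10] with sum 10. This subarray runs from index 1 to index 1.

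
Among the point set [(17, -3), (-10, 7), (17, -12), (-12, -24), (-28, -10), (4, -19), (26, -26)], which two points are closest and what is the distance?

Computing all pairwise distances among 7 points:

d((17, -3), (-10, 7)) = 28.7924
d((17, -3), (17, -12)) = 9.0 <-- minimum
d((17, -3), (-12, -24)) = 35.805
d((17, -3), (-28, -10)) = 45.5412
d((17, -3), (4, -19)) = 20.6155
d((17, -3), (26, -26)) = 24.6982
d((-10, 7), (17, -12)) = 33.0151
d((-10, 7), (-12, -24)) = 31.0644
d((-10, 7), (-28, -10)) = 24.7588
d((-10, 7), (4, -19)) = 29.5296
d((-10, 7), (26, -26)) = 48.8365
d((17, -12), (-12, -24)) = 31.3847
d((17, -12), (-28, -10)) = 45.0444
d((17, -12), (4, -19)) = 14.7648
d((17, -12), (26, -26)) = 16.6433
d((-12, -24), (-28, -10)) = 21.2603
d((-12, -24), (4, -19)) = 16.7631
d((-12, -24), (26, -26)) = 38.0526
d((-28, -10), (4, -19)) = 33.2415
d((-28, -10), (26, -26)) = 56.3205
d((4, -19), (26, -26)) = 23.0868

Closest pair: (17, -3) and (17, -12) with distance 9.0

The closest pair is (17, -3) and (17, -12) with Euclidean distance 9.0. For 7 points, brute-force pairwise comparison is shown above. For large n, the divide-and-conquer algorithm (sort by x, recurse on halves, check the dividing strip) achieves O(n log n).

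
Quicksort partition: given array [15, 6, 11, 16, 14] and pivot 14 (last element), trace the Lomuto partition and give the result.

Lomuto partition with pivot = 14:

Initial array: [15, 6, 11, 16, 14]

arr[0]=15 > 14: no swap
arr[1]=6 <= 14: swap with position 0, array becomes [6, 15, 11, 16, 14]
arr[2]=11 <= 14: swap with position 1, array becomes [6, 11, 15, 16, 14]
arr[3]=16 > 14: no swap

Place pivot at position 2: [6, 11, 14, 16, 15]
Pivot position: 2

After partitioning with pivot 14, the array becomes [6, 11, 14, 16, 15]. The pivot is placed at index 2. All elements to the left of the pivot are <= 14, and all elements to the right are > 14.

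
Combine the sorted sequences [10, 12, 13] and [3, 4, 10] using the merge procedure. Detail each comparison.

Merging process:

Compare 10 vs 3: take 3 from right. Merged: [3]
Compare 10 vs 4: take 4 from right. Merged: [3, 4]
Compare 10 vs 10: take 10 from left. Merged: [3, 4, 10]
Compare 12 vs 10: take 10 from right. Merged: [3, 4, 10, 10]
Append remaining from left: [12, 13]. Merged: [3, 4, 10, 10, 12, 13]

Final merged array: [3, 4, 10, 10, 12, 13]
Total comparisons: 4

The merged array is [3, 4, 10, 10, 12, 13], requiring 4 comparisons. The merge step runs in O(n) time where n is the total number of elements.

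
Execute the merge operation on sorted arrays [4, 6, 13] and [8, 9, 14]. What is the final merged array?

Merging process:

Compare 4 vs 8: take 4 from left. Merged: [4]
Compare 6 vs 8: take 6 from left. Merged: [4, 6]
Compare 13 vs 8: take 8 from right. Merged: [4, 6, 8]
Compare 13 vs 9: take 9 from right. Merged: [4, 6, 8, 9]
Compare 13 vs 14: take 13 from left. Merged: [4, 6, 8, 9, 13]
Append remaining from right: [14]. Merged: [4, 6, 8, 9, 13, 14]

Final merged array: [4, 6, 8, 9, 13, 14]
Total comparisons: 5

The merged array is [4, 6, 8, 9, 13, 14], requiring 5 comparisons. The merge step runs in O(n) time where n is the total number of elements.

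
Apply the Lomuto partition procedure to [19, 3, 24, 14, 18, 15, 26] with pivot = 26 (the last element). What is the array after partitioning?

Lomuto partition with pivot = 26:

Initial array: [19, 3, 24, 14, 18, 15, 26]

arr[0]=19 <= 26: swap with position 0, array becomes [19, 3, 24, 14, 18, 15, 26]
arr[1]=3 <= 26: swap with position 1, array becomes [19, 3, 24, 14, 18, 15, 26]
arr[2]=24 <= 26: swap with position 2, array becomes [19, 3, 24, 14, 18, 15, 26]
arr[3]=14 <= 26: swap with position 3, array becomes [19, 3, 24, 14, 18, 15, 26]
arr[4]=18 <= 26: swap with position 4, array becomes [19, 3, 24, 14, 18, 15, 26]
arr[5]=15 <= 26: swap with position 5, array becomes [19, 3, 24, 14, 18, 15, 26]

Place pivot at position 6: [19, 3, 24, 14, 18, 15, 26]
Pivot position: 6

After partitioning with pivot 26, the array becomes [19, 3, 24, 14, 18, 15, 26]. The pivot is placed at index 6. All elements to the left of the pivot are <= 26, and all elements to the right are > 26.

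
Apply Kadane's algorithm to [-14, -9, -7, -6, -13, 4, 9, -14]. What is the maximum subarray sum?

Using Kadane's algorithm on [-14, -9, -7, -6, -13, 4, 9, -14]:

Scanning through the array:
Position 1 (value -9): max_ending_here = -9, max_so_far = -9
Position 2 (value -7): max_ending_here = -7, max_so_far = -7
Position 3 (value -6): max_ending_here = -6, max_so_far = -6
Position 4 (value -13): max_ending_here = -13, max_so_far = -6
Position 5 (value 4): max_ending_here = 4, max_so_far = 4
Position 6 (value 9): max_ending_here = 13, max_so_far = 13
Position 7 (value -14): max_ending_here = -1, max_so_far = 13

Maximum subarray: [4, 9]
Maximum sum: 13

The maximum subarray is [4, 9] with sum 13. This subarray runs from index 5 to index 6.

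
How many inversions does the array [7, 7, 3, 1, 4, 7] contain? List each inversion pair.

Finding inversions in [7, 7, 3, 1, 4, 7]:

(0, 2): arr[0]=7 > arr[2]=3
(0, 3): arr[0]=7 > arr[3]=1
(0, 4): arr[0]=7 > arr[4]=4
(1, 2): arr[1]=7 > arr[2]=3
(1, 3): arr[1]=7 > arr[3]=1
(1, 4): arr[1]=7 > arr[4]=4
(2, 3): arr[2]=3 > arr[3]=1

Total inversions: 7

The array has 7 inversion(s): (0,2), (0,3), (0,4), (1,2), (1,3), (1,4), (2,3). Each pair (i,j) satisfies i < j and arr[i] > arr[j].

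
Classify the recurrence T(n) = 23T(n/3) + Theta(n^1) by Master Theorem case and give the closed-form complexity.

Master Theorem for T(n) = 23T(n/3) + O(n^1):

a = 23, b = 3, c = 1
log_b(a) = log_3(23) = 2.8540

Case 1: c = 1 < log_3(23) = 2.8540
T(n) = O(n^(log_3 23))

For T(n) = 23T(n/3) + O(n^1): log_3(23) = 2.8540. This is Case 1 of the Master Theorem (c < log_b(a), work dominated by leaves), giving O(n^(log_3 23)).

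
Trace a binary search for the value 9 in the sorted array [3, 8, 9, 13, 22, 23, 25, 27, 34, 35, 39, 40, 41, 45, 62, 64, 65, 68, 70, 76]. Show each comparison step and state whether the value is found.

Binary search for 9 in [3, 8, 9, 13, 22, 23, 25, 27, 34, 35, 39, 40, 41, 45, 62, 64, 65, 68, 70, 76]:

lo=0, hi=19, mid=9, arr[mid]=35 -> 35 > 9, search left half
lo=0, hi=8, mid=4, arr[mid]=22 -> 22 > 9, search left half
lo=0, hi=3, mid=1, arr[mid]=8 -> 8 < 9, search right half
lo=2, hi=3, mid=2, arr[mid]=9 -> Found target at index 2!

Binary search finds 9 at index 2 after 4 comparisons. The search repeatedly halves the search space by comparing with the middle element.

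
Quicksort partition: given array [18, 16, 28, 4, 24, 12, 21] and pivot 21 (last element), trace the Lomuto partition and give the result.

Lomuto partition with pivot = 21:

Initial array: [18, 16, 28, 4, 24, 12, 21]

arr[0]=18 <= 21: swap with position 0, array becomes [18, 16, 28, 4, 24, 12, 21]
arr[1]=16 <= 21: swap with position 1, array becomes [18, 16, 28, 4, 24, 12, 21]
arr[2]=28 > 21: no swap
arr[3]=4 <= 21: swap with position 2, array becomes [18, 16, 4, 28, 24, 12, 21]
arr[4]=24 > 21: no swap
arr[5]=12 <= 21: swap with position 3, array becomes [18, 16, 4, 12, 24, 28, 21]

Place pivot at position 4: [18, 16, 4, 12, 21, 28, 24]
Pivot position: 4

After partitioning with pivot 21, the array becomes [18, 16, 4, 12, 21, 28, 24]. The pivot is placed at index 4. All elements to the left of the pivot are <= 21, and all elements to the right are > 21.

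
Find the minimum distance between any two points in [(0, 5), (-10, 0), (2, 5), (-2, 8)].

Computing all pairwise distances among 4 points:

d((0, 5), (-10, 0)) = 11.1803
d((0, 5), (2, 5)) = 2.0 <-- minimum
d((0, 5), (-2, 8)) = 3.6056
d((-10, 0), (2, 5)) = 13.0
d((-10, 0), (-2, 8)) = 11.3137
d((2, 5), (-2, 8)) = 5.0

Closest pair: (0, 5) and (2, 5) with distance 2.0

The closest pair is (0, 5) and (2, 5) with Euclidean distance 2.0. For 4 points, brute-force pairwise comparison is shown above. For large n, the divide-and-conquer algorithm (sort by x, recurse on halves, check the dividing strip) achieves O(n log n).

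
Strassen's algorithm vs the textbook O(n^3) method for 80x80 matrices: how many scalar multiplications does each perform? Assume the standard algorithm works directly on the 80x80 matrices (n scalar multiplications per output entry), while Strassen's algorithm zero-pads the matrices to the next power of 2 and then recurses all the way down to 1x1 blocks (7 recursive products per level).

Matrix multiplication for 80x80 matrices:

Strassen's algorithm requires power-of-2 dimensions. Pad 80x80 to 128x128 (next power of 2).

Standard algorithm: 80^3 = 512000 multiplications
Strassen's algorithm: 7^(log2(128)) = 7^7 = 823543 multiplications
Difference: 512000 - 823543 = -311543 (Strassen uses MORE here due to padding overhead — for small or just-over-power-of-2 n, padding can outweigh the per-level savings)

Standard: 512000 multiplications (80^3). Strassen: 823543 multiplications (7^7, after padding to 128x128). Strassen reduces 8 recursive multiplications to 7 at each level.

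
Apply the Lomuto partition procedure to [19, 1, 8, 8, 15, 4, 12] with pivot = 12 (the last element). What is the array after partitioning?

Lomuto partition with pivot = 12:

Initial array: [19, 1, 8, 8, 15, 4, 12]

arr[0]=19 > 12: no swap
arr[1]=1 <= 12: swap with position 0, array becomes [1, 19, 8, 8, 15, 4, 12]
arr[2]=8 <= 12: swap with position 1, array becomes [1, 8, 19, 8, 15, 4, 12]
arr[3]=8 <= 12: swap with position 2, array becomes [1, 8, 8, 19, 15, 4, 12]
arr[4]=15 > 12: no swap
arr[5]=4 <= 12: swap with position 3, array becomes [1, 8, 8, 4, 15, 19, 12]

Place pivot at position 4: [1, 8, 8, 4, 12, 19, 15]
Pivot position: 4

After partitioning with pivot 12, the array becomes [1, 8, 8, 4, 12, 19, 15]. The pivot is placed at index 4. All elements to the left of the pivot are <= 12, and all elements to the right are > 12.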